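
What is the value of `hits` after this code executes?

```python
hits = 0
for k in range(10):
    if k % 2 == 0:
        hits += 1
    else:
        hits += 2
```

Let's trace through this code step by step.

Initialize: hits = 0
Entering loop: for k in range(10):

After execution: hits = 15
15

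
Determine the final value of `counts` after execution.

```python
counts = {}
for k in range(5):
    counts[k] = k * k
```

Let's trace through this code step by step.

Initialize: counts = {}
Entering loop: for k in range(5):

After execution: counts = {0: 0, 1: 1, 2: 4, 3: 9, 4: 16}
{0: 0, 1: 1, 2: 4, 3: 9, 4: 16}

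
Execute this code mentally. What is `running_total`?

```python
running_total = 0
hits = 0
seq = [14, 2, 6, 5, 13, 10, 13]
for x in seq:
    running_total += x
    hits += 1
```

Let's trace through this code step by step.

Initialize: running_total = 0
Initialize: hits = 0
Initialize: seq = [14, 2, 6, 5, 13, 10, 13]
Entering loop: for x in seq:

After execution: running_total = 63
63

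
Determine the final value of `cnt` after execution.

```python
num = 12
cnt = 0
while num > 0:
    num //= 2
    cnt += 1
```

Let's trace through this code step by step.

Initialize: num = 12
Initialize: cnt = 0
Entering loop: while num > 0:

After execution: cnt = 4
4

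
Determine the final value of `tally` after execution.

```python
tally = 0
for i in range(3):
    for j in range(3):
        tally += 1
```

Let's trace through this code step by step.

Initialize: tally = 0
Entering loop: for i in range(3):

After execution: tally = 9
9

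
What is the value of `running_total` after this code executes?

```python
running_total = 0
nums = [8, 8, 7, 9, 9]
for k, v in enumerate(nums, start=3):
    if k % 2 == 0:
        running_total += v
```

Let's trace through this code step by step.

Initialize: running_total = 0
Initialize: nums = [8, 8, 7, 9, 9]
Entering loop: for k, v in enumerate(nums, start=3):

After execution: running_total = 17
17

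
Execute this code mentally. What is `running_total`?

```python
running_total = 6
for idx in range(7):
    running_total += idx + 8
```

Let's trace through this code step by step.

Initialize: running_total = 6
Entering loop: for idx in range(7):

After execution: running_total = 83
83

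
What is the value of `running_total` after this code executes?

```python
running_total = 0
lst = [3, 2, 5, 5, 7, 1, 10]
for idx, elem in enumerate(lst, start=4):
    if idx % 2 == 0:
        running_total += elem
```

Let's trace through this code step by step.

Initialize: running_total = 0
Initialize: lst = [3, 2, 5, 5, 7, 1, 10]
Entering loop: for idx, elem in enumerate(lst, start=4):

After execution: running_total = 25
25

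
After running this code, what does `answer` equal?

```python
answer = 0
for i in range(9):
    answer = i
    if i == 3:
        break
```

Let's trace through this code step by step.

Initialize: answer = 0
Entering loop: for i in range(9):

After execution: answer = 3
3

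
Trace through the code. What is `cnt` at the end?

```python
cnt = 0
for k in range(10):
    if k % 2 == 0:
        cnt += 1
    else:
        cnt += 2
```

Let's trace through this code step by step.

Initialize: cnt = 0
Entering loop: for k in range(10):

After execution: cnt = 15
15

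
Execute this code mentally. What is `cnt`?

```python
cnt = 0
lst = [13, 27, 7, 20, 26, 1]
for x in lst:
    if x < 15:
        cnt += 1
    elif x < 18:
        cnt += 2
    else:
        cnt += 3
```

Let's trace through this code step by step.

Initialize: cnt = 0
Initialize: lst = [13, 27, 7, 20, 26, 1]
Entering loop: for x in lst:

After execution: cnt = 12
12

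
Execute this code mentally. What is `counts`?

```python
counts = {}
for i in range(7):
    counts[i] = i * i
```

Let's trace through this code step by step.

Initialize: counts = {}
Entering loop: for i in range(7):

After execution: counts = {0: 0, 1: 1, 2: 4, 3: 9, 4: 16, 5: 25, 6: 36}
{0: 0, 1: 1, 2: 4, 3: 9, 4: 16, 5: 25, 6: 36}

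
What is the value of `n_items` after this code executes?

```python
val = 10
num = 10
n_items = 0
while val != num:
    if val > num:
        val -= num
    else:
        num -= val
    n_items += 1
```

Let's trace through this code step by step.

Initialize: val = 10
Initialize: num = 10
Initialize: n_items = 0
Entering loop: while val != num:

After execution: n_items = 0
0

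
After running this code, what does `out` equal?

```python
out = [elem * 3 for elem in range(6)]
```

Let's trace through this code step by step.

Initialize: out = [elem * 3 for elem in range(6)]

After execution: out = [0, 3, 6, 9, 12, 15]
[0, 3, 6, 9, 12, 15]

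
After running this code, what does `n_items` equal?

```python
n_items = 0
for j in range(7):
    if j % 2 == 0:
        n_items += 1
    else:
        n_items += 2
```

Let's trace through this code step by step.

Initialize: n_items = 0
Entering loop: for j in range(7):

After execution: n_items = 10
10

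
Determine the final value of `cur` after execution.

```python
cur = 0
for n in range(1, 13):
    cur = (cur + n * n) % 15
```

Let's trace through this code step by step.

Initialize: cur = 0
Entering loop: for n in range(1, 13):

After execution: cur = 5
5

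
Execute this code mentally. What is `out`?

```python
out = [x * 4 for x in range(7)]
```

Let's trace through this code step by step.

Initialize: out = [x * 4 for x in range(7)]

After execution: out = [0, 4, 8, 12, 16, 20, 24]
[0, 4, 8, 12, 16, 20, 24]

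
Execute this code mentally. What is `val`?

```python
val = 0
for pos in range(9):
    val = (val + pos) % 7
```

Let's trace through this code step by step.

Initialize: val = 0
Entering loop: for pos in range(9):

After execution: val = 1
1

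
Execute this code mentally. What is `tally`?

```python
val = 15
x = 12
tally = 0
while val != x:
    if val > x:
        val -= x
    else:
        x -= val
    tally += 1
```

Let's trace through this code step by step.

Initialize: val = 15
Initialize: x = 12
Initialize: tally = 0
Entering loop: while val != x:

After execution: tally = 4
4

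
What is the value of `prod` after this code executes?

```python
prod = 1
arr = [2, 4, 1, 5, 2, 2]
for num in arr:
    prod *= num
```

Let's trace through this code step by step.

Initialize: prod = 1
Initialize: arr = [2, 4, 1, 5, 2, 2]
Entering loop: for num in arr:

After execution: prod = 160
160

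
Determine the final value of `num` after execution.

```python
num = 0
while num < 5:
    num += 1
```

Let's trace through this code step by step.

Initialize: num = 0
Entering loop: while num < 5:

After execution: num = 5
5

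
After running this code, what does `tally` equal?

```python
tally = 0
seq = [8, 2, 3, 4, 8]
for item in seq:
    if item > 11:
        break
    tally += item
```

Let's trace through this code step by step.

Initialize: tally = 0
Initialize: seq = [8, 2, 3, 4, 8]
Entering loop: for item in seq:

After execution: tally = 25
25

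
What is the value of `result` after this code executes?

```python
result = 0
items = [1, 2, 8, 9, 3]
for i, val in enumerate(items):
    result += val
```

Let's trace through this code step by step.

Initialize: result = 0
Initialize: items = [1, 2, 8, 9, 3]
Entering loop: for i, val in enumerate(items):

After execution: result = 23
23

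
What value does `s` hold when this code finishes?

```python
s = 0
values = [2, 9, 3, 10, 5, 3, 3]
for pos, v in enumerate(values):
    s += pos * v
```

Let's trace through this code step by step.

Initialize: s = 0
Initialize: values = [2, 9, 3, 10, 5, 3, 3]
Entering loop: for pos, v in enumerate(values):

After execution: s = 98
98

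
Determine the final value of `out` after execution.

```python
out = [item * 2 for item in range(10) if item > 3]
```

Let's trace through this code step by step.

Initialize: out = [item * 2 for item in range(10) if item > 3]

After execution: out = [8, 10, 12, 14, 16, 18]
[8, 10, 12, 14, 16, 18]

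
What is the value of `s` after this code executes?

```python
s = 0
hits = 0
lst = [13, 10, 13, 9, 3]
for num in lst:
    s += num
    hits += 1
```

Let's trace through this code step by step.

Initialize: s = 0
Initialize: hits = 0
Initialize: lst = [13, 10, 13, 9, 3]
Entering loop: for num in lst:

After execution: s = 48
48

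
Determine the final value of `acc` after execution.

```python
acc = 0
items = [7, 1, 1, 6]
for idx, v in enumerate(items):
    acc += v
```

Let's trace through this code step by step.

Initialize: acc = 0
Initialize: items = [7, 1, 1, 6]
Entering loop: for idx, v in enumerate(items):

After execution: acc = 15
15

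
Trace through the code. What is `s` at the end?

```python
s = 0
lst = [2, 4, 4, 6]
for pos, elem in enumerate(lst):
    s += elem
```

Let's trace through this code step by step.

Initialize: s = 0
Initialize: lst = [2, 4, 4, 6]
Entering loop: for pos, elem in enumerate(lst):

After execution: s = 16
16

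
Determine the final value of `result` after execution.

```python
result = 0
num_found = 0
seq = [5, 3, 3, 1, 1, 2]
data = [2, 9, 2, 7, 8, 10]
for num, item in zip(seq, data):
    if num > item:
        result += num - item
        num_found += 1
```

Let's trace through this code step by step.

Initialize: result = 0
Initialize: num_found = 0
Initialize: seq = [5, 3, 3, 1, 1, 2]
Initialize: data = [2, 9, 2, 7, 8, 10]
Entering loop: for num, item in zip(seq, data):

After execution: result = 4
4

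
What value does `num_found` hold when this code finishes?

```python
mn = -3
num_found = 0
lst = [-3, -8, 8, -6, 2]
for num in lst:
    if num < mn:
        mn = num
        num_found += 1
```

Let's trace through this code step by step.

Initialize: mn = -3
Initialize: num_found = 0
Initialize: lst = [-3, -8, 8, -6, 2]
Entering loop: for num in lst:

After execution: num_found = 1
1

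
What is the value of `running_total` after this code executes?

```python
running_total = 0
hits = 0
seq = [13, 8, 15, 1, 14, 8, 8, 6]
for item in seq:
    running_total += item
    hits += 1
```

Let's trace through this code step by step.

Initialize: running_total = 0
Initialize: hits = 0
Initialize: seq = [13, 8, 15, 1, 14, 8, 8, 6]
Entering loop: for item in seq:

After execution: running_total = 73
73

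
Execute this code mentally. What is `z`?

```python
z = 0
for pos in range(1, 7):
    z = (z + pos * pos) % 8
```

Let's trace through this code step by step.

Initialize: z = 0
Entering loop: for pos in range(1, 7):

After execution: z = 3
3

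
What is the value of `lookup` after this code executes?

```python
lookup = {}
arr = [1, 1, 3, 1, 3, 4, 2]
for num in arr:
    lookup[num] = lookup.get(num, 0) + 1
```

Let's trace through this code step by step.

Initialize: lookup = {}
Initialize: arr = [1, 1, 3, 1, 3, 4, 2]
Entering loop: for num in arr:

After execution: lookup = {1: 3, 3: 2, 4: 1, 2: 1}
{1: 3, 3: 2, 4: 1, 2: 1}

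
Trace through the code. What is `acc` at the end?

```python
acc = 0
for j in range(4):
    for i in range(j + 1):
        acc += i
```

Let's trace through this code step by step.

Initialize: acc = 0
Entering loop: for j in range(4):

After execution: acc = 10
10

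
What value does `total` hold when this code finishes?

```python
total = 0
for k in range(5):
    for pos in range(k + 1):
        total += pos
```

Let's trace through this code step by step.

Initialize: total = 0
Entering loop: for k in range(5):

After execution: total = 20
20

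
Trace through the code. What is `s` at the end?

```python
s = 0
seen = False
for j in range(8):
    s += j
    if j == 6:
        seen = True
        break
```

Let's trace through this code step by step.

Initialize: s = 0
Initialize: seen = False
Entering loop: for j in range(8):

After execution: s = 21
21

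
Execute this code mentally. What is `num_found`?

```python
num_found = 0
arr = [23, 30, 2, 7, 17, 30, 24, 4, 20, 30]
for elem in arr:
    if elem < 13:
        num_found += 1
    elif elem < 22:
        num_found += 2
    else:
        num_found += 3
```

Let's trace through this code step by step.

Initialize: num_found = 0
Initialize: arr = [23, 30, 2, 7, 17, 30, 24, 4, 20, 30]
Entering loop: for elem in arr:

After execution: num_found = 22
22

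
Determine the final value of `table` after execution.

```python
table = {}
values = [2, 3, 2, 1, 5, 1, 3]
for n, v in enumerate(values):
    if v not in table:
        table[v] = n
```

Let's trace through this code step by step.

Initialize: table = {}
Initialize: values = [2, 3, 2, 1, 5, 1, 3]
Entering loop: for n, v in enumerate(values):

After execution: table = {2: 0, 3: 1, 1: 3, 5: 4}
{2: 0, 3: 1, 1: 3, 5: 4}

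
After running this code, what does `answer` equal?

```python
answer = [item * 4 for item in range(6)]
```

Let's trace through this code step by step.

Initialize: answer = [item * 4 for item in range(6)]

After execution: answer = [0, 4, 8, 12, 16, 20]
[0, 4, 8, 12, 16, 20]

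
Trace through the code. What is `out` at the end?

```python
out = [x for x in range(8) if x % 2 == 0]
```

Let's trace through this code step by step.

Initialize: out = [x for x in range(8) if x % 2 == 0]

After execution: out = [0, 2, 4, 6]
[0, 2, 4, 6]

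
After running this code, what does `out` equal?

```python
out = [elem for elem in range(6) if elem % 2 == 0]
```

Let's trace through this code step by step.

Initialize: out = [elem for elem in range(6) if elem % 2 == 0]

After execution: out = [0, 2, 4]
[0, 2, 4]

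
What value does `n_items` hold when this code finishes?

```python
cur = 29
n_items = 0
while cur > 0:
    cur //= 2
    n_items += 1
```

Let's trace through this code step by step.

Initialize: cur = 29
Initialize: n_items = 0
Entering loop: while cur > 0:

After execution: n_items = 5
5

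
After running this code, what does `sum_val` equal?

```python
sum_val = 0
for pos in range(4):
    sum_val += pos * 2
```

Let's trace through this code step by step.

Initialize: sum_val = 0
Entering loop: for pos in range(4):

After execution: sum_val = 12
12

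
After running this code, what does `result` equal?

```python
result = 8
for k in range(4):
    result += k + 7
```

Let's trace through this code step by step.

Initialize: result = 8
Entering loop: for k in range(4):

After execution: result = 42
42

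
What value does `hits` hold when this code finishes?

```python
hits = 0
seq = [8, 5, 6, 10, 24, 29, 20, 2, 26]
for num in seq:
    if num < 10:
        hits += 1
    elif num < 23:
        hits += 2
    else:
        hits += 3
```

Let's trace through this code step by step.

Initialize: hits = 0
Initialize: seq = [8, 5, 6, 10, 24, 29, 20, 2, 26]
Entering loop: for num in seq:

After execution: hits = 17
17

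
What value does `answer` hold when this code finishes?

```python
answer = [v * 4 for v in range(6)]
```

Let's trace through this code step by step.

Initialize: answer = [v * 4 for v in range(6)]

After execution: answer = [0, 4, 8, 12, 16, 20]
[0, 4, 8, 12, 16, 20]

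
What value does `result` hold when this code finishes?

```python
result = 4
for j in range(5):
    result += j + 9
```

Let's trace through this code step by step.

Initialize: result = 4
Entering loop: for j in range(5):

After execution: result = 59
59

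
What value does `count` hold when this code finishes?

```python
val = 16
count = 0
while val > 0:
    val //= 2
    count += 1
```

Let's trace through this code step by step.

Initialize: val = 16
Initialize: count = 0
Entering loop: while val > 0:

After execution: count = 5
5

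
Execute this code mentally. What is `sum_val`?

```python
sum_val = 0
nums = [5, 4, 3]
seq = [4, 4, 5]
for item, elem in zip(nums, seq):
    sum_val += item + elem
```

Let's trace through this code step by step.

Initialize: sum_val = 0
Initialize: nums = [5, 4, 3]
Initialize: seq = [4, 4, 5]
Entering loop: for item, elem in zip(nums, seq):

After execution: sum_val = 25
25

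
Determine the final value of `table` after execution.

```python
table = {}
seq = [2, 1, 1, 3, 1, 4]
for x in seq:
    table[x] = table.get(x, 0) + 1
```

Let's trace through this code step by step.

Initialize: table = {}
Initialize: seq = [2, 1, 1, 3, 1, 4]
Entering loop: for x in seq:

After execution: table = {2: 1, 1: 3, 3: 1, 4: 1}
{2: 1, 1: 3, 3: 1, 4: 1}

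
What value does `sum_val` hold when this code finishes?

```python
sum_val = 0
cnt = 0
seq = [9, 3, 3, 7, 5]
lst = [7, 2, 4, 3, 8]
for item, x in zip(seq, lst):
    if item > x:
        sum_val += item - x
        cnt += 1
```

Let's trace through this code step by step.

Initialize: sum_val = 0
Initialize: cnt = 0
Initialize: seq = [9, 3, 3, 7, 5]
Initialize: lst = [7, 2, 4, 3, 8]
Entering loop: for item, x in zip(seq, lst):

After execution: sum_val = 7
7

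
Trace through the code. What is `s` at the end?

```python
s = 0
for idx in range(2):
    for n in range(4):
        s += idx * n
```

Let's trace through this code step by step.

Initialize: s = 0
Entering loop: for idx in range(2):

After execution: s = 6
6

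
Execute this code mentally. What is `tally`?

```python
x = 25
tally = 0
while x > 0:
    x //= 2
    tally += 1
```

Let's trace through this code step by step.

Initialize: x = 25
Initialize: tally = 0
Entering loop: while x > 0:

After execution: tally = 5
5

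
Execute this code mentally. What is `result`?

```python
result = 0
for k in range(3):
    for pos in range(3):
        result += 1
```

Let's trace through this code step by step.

Initialize: result = 0
Entering loop: for k in range(3):

After execution: result = 9
9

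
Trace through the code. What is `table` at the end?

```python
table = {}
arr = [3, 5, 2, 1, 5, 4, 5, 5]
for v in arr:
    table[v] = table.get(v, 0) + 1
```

Let's trace through this code step by step.

Initialize: table = {}
Initialize: arr = [3, 5, 2, 1, 5, 4, 5, 5]
Entering loop: for v in arr:

After execution: table = {3: 1, 5: 4, 2: 1, 1: 1, 4: 1}
{3: 1, 5: 4, 2: 1, 1: 1, 4: 1}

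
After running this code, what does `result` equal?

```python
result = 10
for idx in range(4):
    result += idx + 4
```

Let's trace through this code step by step.

Initialize: result = 10
Entering loop: for idx in range(4):

After execution: result = 32
32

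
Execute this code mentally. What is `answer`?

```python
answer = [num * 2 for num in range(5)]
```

Let's trace through this code step by step.

Initialize: answer = [num * 2 for num in range(5)]

After execution: answer = [0, 2, 4, 6, 8]
[0, 2, 4, 6, 8]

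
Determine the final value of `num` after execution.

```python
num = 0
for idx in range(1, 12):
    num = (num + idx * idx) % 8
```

Let's trace through this code step by step.

Initialize: num = 0
Entering loop: for idx in range(1, 12):

After execution: num = 2
2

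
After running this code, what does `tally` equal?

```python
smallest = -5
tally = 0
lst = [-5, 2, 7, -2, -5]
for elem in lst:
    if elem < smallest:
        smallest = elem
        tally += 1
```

Let's trace through this code step by step.

Initialize: smallest = -5
Initialize: tally = 0
Initialize: lst = [-5, 2, 7, -2, -5]
Entering loop: for elem in lst:

After execution: tally = 0
0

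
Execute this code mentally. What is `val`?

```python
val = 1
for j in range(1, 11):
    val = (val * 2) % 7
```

Let's trace through this code step by step.

Initialize: val = 1
Entering loop: for j in range(1, 11):

After execution: val = 2
2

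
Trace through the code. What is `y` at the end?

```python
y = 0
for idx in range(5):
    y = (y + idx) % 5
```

Let's trace through this code step by step.

Initialize: y = 0
Entering loop: for idx in range(5):

After execution: y = 0
0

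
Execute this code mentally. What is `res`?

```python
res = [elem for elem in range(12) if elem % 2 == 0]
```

Let's trace through this code step by step.

Initialize: res = [elem for elem in range(12) if elem % 2 == 0]

After execution: res = [0, 2, 4, 6, 8, 10]
[0, 2, 4, 6, 8, 10]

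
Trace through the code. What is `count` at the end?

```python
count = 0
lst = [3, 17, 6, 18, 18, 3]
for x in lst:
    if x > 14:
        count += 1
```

Let's trace through this code step by step.

Initialize: count = 0
Initialize: lst = [3, 17, 6, 18, 18, 3]
Entering loop: for x in lst:

After execution: count = 3
3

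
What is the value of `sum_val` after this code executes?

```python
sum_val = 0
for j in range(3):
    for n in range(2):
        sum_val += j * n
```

Let's trace through this code step by step.

Initialize: sum_val = 0
Entering loop: for j in range(3):

After execution: sum_val = 3
3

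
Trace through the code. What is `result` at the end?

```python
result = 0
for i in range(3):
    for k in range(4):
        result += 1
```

Let's trace through this code step by step.

Initialize: result = 0
Entering loop: for i in range(3):

After execution: result = 12
12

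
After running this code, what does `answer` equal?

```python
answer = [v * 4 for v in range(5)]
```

Let's trace through this code step by step.

Initialize: answer = [v * 4 for v in range(5)]

After execution: answer = [0, 4, 8, 12, 16]
[0, 4, 8, 12, 16]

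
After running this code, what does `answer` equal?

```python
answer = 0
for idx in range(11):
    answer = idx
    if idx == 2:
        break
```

Let's trace through this code step by step.

Initialize: answer = 0
Entering loop: for idx in range(11):

After execution: answer = 2
2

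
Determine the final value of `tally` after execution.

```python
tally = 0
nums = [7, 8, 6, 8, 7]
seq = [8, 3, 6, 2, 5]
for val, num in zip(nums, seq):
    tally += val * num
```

Let's trace through this code step by step.

Initialize: tally = 0
Initialize: nums = [7, 8, 6, 8, 7]
Initialize: seq = [8, 3, 6, 2, 5]
Entering loop: for val, num in zip(nums, seq):

After execution: tally = 167
167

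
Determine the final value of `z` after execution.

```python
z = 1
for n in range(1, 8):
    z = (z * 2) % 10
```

Let's trace through this code step by step.

Initialize: z = 1
Entering loop: for n in range(1, 8):

After execution: z = 8
8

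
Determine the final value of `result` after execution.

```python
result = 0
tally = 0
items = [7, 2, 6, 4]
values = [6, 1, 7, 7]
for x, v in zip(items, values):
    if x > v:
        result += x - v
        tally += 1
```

Let's trace through this code step by step.

Initialize: result = 0
Initialize: tally = 0
Initialize: items = [7, 2, 6, 4]
Initialize: values = [6, 1, 7, 7]
Entering loop: for x, v in zip(items, values):

After execution: result = 2
2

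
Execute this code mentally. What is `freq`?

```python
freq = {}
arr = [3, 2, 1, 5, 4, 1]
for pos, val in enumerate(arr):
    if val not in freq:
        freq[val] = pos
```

Let's trace through this code step by step.

Initialize: freq = {}
Initialize: arr = [3, 2, 1, 5, 4, 1]
Entering loop: for pos, val in enumerate(arr):

After execution: freq = {3: 0, 2: 1, 1: 2, 5: 3, 4: 4}
{3: 0, 2: 1, 1: 2, 5: 3, 4: 4}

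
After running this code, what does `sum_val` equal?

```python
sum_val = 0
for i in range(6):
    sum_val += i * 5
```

Let's trace through this code step by step.

Initialize: sum_val = 0
Entering loop: for i in range(6):

After execution: sum_val = 75
75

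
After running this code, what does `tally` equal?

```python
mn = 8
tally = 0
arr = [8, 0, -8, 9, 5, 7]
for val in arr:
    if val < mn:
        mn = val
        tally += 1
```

Let's trace through this code step by step.

Initialize: mn = 8
Initialize: tally = 0
Initialize: arr = [8, 0, -8, 9, 5, 7]
Entering loop: for val in arr:

After execution: tally = 2
2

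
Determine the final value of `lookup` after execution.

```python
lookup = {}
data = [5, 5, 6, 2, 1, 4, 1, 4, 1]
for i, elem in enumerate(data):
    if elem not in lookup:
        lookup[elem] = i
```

Let's trace through this code step by step.

Initialize: lookup = {}
Initialize: data = [5, 5, 6, 2, 1, 4, 1, 4, 1]
Entering loop: for i, elem in enumerate(data):

After execution: lookup = {5: 0, 6: 2, 2: 3, 1: 4, 4: 5}
{5: 0, 6: 2, 2: 3, 1: 4, 4: 5}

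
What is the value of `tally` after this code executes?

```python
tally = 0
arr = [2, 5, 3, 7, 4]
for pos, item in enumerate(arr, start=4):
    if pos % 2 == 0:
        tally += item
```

Let's trace through this code step by step.

Initialize: tally = 0
Initialize: arr = [2, 5, 3, 7, 4]
Entering loop: for pos, item in enumerate(arr, start=4):

After execution: tally = 9
9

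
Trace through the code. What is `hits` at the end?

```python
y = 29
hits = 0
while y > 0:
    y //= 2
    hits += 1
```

Let's trace through this code step by step.

Initialize: y = 29
Initialize: hits = 0
Entering loop: while y > 0:

After execution: hits = 5
5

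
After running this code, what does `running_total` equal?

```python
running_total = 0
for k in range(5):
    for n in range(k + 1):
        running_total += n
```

Let's trace through this code step by step.

Initialize: running_total = 0
Entering loop: for k in range(5):

After execution: running_total = 20
20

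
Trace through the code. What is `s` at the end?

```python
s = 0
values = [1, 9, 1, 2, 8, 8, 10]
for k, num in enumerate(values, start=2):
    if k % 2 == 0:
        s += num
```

Let's trace through this code step by step.

Initialize: s = 0
Initialize: values = [1, 9, 1, 2, 8, 8, 10]
Entering loop: for k, num in enumerate(values, start=2):

After execution: s = 20
20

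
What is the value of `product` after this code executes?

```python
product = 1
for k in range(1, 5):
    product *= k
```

Let's trace through this code step by step.

Initialize: product = 1
Entering loop: for k in range(1, 5):

After execution: product = 24
24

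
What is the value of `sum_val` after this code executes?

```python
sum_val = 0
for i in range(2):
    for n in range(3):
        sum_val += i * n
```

Let's trace through this code step by step.

Initialize: sum_val = 0
Entering loop: for i in range(2):

After execution: sum_val = 3
3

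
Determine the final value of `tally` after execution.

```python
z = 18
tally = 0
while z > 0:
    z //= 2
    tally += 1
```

Let's trace through this code step by step.

Initialize: z = 18
Initialize: tally = 0
Entering loop: while z > 0:

After execution: tally = 5
5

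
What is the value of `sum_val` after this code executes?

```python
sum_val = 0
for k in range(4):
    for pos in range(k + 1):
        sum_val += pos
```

Let's trace through this code step by step.

Initialize: sum_val = 0
Entering loop: for k in range(4):

After execution: sum_val = 10
10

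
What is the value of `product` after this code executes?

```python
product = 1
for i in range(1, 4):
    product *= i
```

Let's trace through this code step by step.

Initialize: product = 1
Entering loop: for i in range(1, 4):

After execution: product = 6
6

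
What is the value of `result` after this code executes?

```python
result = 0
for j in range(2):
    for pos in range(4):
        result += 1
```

Let's trace through this code step by step.

Initialize: result = 0
Entering loop: for j in range(2):

After execution: result = 8
8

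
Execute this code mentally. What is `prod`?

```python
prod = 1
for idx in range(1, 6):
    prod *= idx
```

Let's trace through this code step by step.

Initialize: prod = 1
Entering loop: for idx in range(1, 6):

After execution: prod = 120
120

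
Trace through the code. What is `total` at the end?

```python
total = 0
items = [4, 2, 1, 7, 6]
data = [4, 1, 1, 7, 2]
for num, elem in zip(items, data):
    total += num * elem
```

Let's trace through this code step by step.

Initialize: total = 0
Initialize: items = [4, 2, 1, 7, 6]
Initialize: data = [4, 1, 1, 7, 2]
Entering loop: for num, elem in zip(items, data):

After execution: total = 80
80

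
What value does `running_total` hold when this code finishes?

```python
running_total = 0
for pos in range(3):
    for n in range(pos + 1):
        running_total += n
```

Let's trace through this code step by step.

Initialize: running_total = 0
Entering loop: for pos in range(3):

After execution: running_total = 4
4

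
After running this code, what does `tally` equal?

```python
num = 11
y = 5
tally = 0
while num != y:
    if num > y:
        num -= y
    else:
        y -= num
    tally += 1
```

Let's trace through this code step by step.

Initialize: num = 11
Initialize: y = 5
Initialize: tally = 0
Entering loop: while num != y:

After execution: tally = 6
6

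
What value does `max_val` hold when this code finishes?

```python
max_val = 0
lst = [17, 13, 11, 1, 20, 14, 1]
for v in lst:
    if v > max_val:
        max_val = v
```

Let's trace through this code step by step.

Initialize: max_val = 0
Initialize: lst = [17, 13, 11, 1, 20, 14, 1]
Entering loop: for v in lst:

After execution: max_val = 20
20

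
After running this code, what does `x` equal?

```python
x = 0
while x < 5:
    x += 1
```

Let's trace through this code step by step.

Initialize: x = 0
Entering loop: while x < 5:

After execution: x = 5
5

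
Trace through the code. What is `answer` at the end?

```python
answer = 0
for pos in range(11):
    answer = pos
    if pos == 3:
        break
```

Let's trace through this code step by step.

Initialize: answer = 0
Entering loop: for pos in range(11):

After execution: answer = 3
3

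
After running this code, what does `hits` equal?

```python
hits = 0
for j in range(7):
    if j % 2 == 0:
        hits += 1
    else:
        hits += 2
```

Let's trace through this code step by step.

Initialize: hits = 0
Entering loop: for j in range(7):

After execution: hits = 10
10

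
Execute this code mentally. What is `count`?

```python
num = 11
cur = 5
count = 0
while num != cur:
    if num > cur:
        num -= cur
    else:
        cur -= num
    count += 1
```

Let's trace through this code step by step.

Initialize: num = 11
Initialize: cur = 5
Initialize: count = 0
Entering loop: while num != cur:

After execution: count = 6
6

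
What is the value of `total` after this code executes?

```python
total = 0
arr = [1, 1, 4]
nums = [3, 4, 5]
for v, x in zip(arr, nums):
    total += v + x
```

Let's trace through this code step by step.

Initialize: total = 0
Initialize: arr = [1, 1, 4]
Initialize: nums = [3, 4, 5]
Entering loop: for v, x in zip(arr, nums):

After execution: total = 18
18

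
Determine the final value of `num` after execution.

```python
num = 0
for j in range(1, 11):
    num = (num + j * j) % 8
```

Let's trace through this code step by step.

Initialize: num = 0
Entering loop: for j in range(1, 11):

After execution: num = 1
1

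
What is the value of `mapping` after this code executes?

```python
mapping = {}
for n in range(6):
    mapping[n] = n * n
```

Let's trace through this code step by step.

Initialize: mapping = {}
Entering loop: for n in range(6):

After execution: mapping = {0: 0, 1: 1, 2: 4, 3: 9, 4: 16, 5: 25}
{0: 0, 1: 1, 2: 4, 3: 9, 4: 16, 5: 25}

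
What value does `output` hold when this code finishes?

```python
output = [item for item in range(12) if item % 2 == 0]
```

Let's trace through this code step by step.

Initialize: output = [item for item in range(12) if item % 2 == 0]

After execution: output = [0, 2, 4, 6, 8, 10]
[0, 2, 4, 6, 8, 10]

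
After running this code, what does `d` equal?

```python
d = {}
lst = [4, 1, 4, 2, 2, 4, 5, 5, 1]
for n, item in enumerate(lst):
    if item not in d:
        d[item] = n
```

Let's trace through this code step by step.

Initialize: d = {}
Initialize: lst = [4, 1, 4, 2, 2, 4, 5, 5, 1]
Entering loop: for n, item in enumerate(lst):

After execution: d = {4: 0, 1: 1, 2: 3, 5: 6}
{4: 0, 1: 1, 2: 3, 5: 6}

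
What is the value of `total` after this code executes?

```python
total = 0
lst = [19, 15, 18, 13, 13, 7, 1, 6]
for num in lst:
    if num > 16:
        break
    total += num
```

Let's trace through this code step by step.

Initialize: total = 0
Initialize: lst = [19, 15, 18, 13, 13, 7, 1, 6]
Entering loop: for num in lst:

After execution: total = 0
0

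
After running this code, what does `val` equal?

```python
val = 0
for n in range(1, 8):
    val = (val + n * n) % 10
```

Let's trace through this code step by step.

Initialize: val = 0
Entering loop: for n in range(1, 8):

After execution: val = 0
0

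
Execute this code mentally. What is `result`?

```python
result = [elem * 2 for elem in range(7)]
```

Let's trace through this code step by step.

Initialize: result = [elem * 2 for elem in range(7)]

After execution: result = [0, 2, 4, 6, 8, 10, 12]
[0, 2, 4, 6, 8, 10, 12]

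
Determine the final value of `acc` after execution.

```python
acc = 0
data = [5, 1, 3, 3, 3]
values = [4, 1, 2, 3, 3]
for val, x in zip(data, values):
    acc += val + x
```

Let's trace through this code step by step.

Initialize: acc = 0
Initialize: data = [5, 1, 3, 3, 3]
Initialize: values = [4, 1, 2, 3, 3]
Entering loop: for val, x in zip(data, values):

After execution: acc = 28
28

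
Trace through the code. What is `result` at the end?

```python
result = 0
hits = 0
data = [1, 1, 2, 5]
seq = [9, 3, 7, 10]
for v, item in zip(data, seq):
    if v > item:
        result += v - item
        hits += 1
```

Let's trace through this code step by step.

Initialize: result = 0
Initialize: hits = 0
Initialize: data = [1, 1, 2, 5]
Initialize: seq = [9, 3, 7, 10]
Entering loop: for v, item in zip(data, seq):

After execution: result = 0
0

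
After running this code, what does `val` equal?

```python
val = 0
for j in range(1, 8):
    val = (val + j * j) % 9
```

Let's trace through this code step by step.

Initialize: val = 0
Entering loop: for j in range(1, 8):

After execution: val = 5
5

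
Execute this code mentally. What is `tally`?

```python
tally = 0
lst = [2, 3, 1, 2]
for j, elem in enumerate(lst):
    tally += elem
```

Let's trace through this code step by step.

Initialize: tally = 0
Initialize: lst = [2, 3, 1, 2]
Entering loop: for j, elem in enumerate(lst):

After execution: tally = 8
8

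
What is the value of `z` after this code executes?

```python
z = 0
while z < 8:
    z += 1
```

Let's trace through this code step by step.

Initialize: z = 0
Entering loop: while z < 8:

After execution: z = 8
8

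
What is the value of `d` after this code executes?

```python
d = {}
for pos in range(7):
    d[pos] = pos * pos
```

Let's trace through this code step by step.

Initialize: d = {}
Entering loop: for pos in range(7):

After execution: d = {0: 0, 1: 1, 2: 4, 3: 9, 4: 16, 5: 25, 6: 36}
{0: 0, 1: 1, 2: 4, 3: 9, 4: 16, 5: 25, 6: 36}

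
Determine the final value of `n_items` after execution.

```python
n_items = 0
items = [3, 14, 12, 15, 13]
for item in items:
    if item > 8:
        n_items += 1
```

Let's trace through this code step by step.

Initialize: n_items = 0
Initialize: items = [3, 14, 12, 15, 13]
Entering loop: for item in items:

After execution: n_items = 4
4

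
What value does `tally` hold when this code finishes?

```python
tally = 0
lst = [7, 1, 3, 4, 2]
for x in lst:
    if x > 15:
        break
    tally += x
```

Let's trace through this code step by step.

Initialize: tally = 0
Initialize: lst = [7, 1, 3, 4, 2]
Entering loop: for x in lst:

After execution: tally = 17
17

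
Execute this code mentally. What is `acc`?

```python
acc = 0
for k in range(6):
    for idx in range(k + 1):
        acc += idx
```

Let's trace through this code step by step.

Initialize: acc = 0
Entering loop: for k in range(6):

After execution: acc = 35
35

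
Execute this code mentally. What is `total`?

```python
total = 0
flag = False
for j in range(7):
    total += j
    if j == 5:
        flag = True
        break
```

Let's trace through this code step by step.

Initialize: total = 0
Initialize: flag = False
Entering loop: for j in range(7):

After execution: total = 15
15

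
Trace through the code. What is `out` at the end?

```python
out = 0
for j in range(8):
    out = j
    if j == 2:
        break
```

Let's trace through this code step by step.

Initialize: out = 0
Entering loop: for j in range(8):

After execution: out = 2
2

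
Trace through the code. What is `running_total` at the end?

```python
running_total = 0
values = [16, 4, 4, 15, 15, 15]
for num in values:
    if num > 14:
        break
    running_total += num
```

Let's trace through this code step by step.

Initialize: running_total = 0
Initialize: values = [16, 4, 4, 15, 15, 15]
Entering loop: for num in values:

After execution: running_total = 0
0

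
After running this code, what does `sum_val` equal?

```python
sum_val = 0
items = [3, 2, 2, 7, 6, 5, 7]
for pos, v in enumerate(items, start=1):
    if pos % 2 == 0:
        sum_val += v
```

Let's trace through this code step by step.

Initialize: sum_val = 0
Initialize: items = [3, 2, 2, 7, 6, 5, 7]
Entering loop: for pos, v in enumerate(items, start=1):

After execution: sum_val = 14
14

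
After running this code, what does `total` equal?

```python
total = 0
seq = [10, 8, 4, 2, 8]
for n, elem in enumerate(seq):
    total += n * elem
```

Let's trace through this code step by step.

Initialize: total = 0
Initialize: seq = [10, 8, 4, 2, 8]
Entering loop: for n, elem in enumerate(seq):

After execution: total = 54
54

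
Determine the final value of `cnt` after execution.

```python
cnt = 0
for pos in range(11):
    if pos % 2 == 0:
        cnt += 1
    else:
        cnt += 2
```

Let's trace through this code step by step.

Initialize: cnt = 0
Entering loop: for pos in range(11):

After execution: cnt = 16
16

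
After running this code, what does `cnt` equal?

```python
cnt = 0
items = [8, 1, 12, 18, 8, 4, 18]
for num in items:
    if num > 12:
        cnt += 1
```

Let's trace through this code step by step.

Initialize: cnt = 0
Initialize: items = [8, 1, 12, 18, 8, 4, 18]
Entering loop: for num in items:

After execution: cnt = 2
2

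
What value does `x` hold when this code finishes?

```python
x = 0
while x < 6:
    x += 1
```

Let's trace through this code step by step.

Initialize: x = 0
Entering loop: while x < 6:

After execution: x = 6
6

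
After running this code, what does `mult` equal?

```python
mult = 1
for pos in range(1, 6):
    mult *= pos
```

Let's trace through this code step by step.

Initialize: mult = 1
Entering loop: for pos in range(1, 6):

After execution: mult = 120
120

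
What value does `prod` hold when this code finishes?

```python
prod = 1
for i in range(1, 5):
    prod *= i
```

Let's trace through this code step by step.

Initialize: prod = 1
Entering loop: for i in range(1, 5):

After execution: prod = 24
24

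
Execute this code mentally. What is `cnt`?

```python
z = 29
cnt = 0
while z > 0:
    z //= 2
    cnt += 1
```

Let's trace through this code step by step.

Initialize: z = 29
Initialize: cnt = 0
Entering loop: while z > 0:

After execution: cnt = 5
5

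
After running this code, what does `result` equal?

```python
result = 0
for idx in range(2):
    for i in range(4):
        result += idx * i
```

Let's trace through this code step by step.

Initialize: result = 0
Entering loop: for idx in range(2):

After execution: result = 6
6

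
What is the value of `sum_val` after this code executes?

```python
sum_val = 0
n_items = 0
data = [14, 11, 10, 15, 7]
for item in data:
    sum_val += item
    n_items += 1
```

Let's trace through this code step by step.

Initialize: sum_val = 0
Initialize: n_items = 0
Initialize: data = [14, 11, 10, 15, 7]
Entering loop: for item in data:

After execution: sum_val = 57
57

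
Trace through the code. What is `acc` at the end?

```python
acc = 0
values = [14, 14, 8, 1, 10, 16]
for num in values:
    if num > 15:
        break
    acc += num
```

Let's trace through this code step by step.

Initialize: acc = 0
Initialize: values = [14, 14, 8, 1, 10, 16]
Entering loop: for num in values:

After execution: acc = 47
47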